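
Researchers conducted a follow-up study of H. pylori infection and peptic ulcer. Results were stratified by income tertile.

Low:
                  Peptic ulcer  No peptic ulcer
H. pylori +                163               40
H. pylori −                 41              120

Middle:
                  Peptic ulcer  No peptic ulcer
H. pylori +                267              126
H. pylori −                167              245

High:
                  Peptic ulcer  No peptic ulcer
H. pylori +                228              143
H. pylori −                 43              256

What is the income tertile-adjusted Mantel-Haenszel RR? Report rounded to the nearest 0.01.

RR_MH = Σ(aᵢ·n₀ᵢ/nᵢ) / Σ(cᵢ·n₁ᵢ/nᵢ), with n₁ᵢ = aᵢ+bᵢ (exposed), n₀ᵢ = cᵢ+dᵢ (unexposed), nᵢ = n₁ᵢ+n₀ᵢ.
Stratum 1 (Low): n₁ = 203, n₀ = 161, n = 364; a·n₀/n = 163·161/364 = 72.0962; c·n₁/n = 41·203/364 = 22.8654
Stratum 2 (Middle): n₁ = 393, n₀ = 412, n = 805; a·n₀/n = 267·412/805 = 136.6509; c·n₁/n = 167·393/805 = 81.5292
Stratum 3 (High): n₁ = 371, n₀ = 299, n = 670; a·n₀/n = 228·299/670 = 101.7493; c·n₁/n = 43·371/670 = 23.8104
RR_MH = (72.0962 + 136.6509 + 101.7493) / (22.8654 + 81.5292 + 23.8104) = 310.4963 / 128.2050 = 2.42187

2.42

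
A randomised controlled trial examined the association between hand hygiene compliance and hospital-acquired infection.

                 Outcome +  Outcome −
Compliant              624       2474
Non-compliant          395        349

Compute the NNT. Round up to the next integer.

4

Risk in treated group = 624/3098 = 0.20142; risk in control = 395/744 = 0.53091.
Absolute risk reduction = 0.53091 − 0.20142 = 0.32949
NNT = 1 / ARR = 1 / 0.32949 = 3.035 → round up → 4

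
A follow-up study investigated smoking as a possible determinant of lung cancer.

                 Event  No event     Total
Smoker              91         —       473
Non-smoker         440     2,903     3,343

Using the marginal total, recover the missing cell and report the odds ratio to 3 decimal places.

1.572

The missing cell is in the exposed row: 473 − 91 = 382.
So a = 91, b = 382, c = 440, d = 2903.
OR = (a·d)/(b·c) = (91 × 2903) / (382 × 440) = 264173 / 168080 = 1.57171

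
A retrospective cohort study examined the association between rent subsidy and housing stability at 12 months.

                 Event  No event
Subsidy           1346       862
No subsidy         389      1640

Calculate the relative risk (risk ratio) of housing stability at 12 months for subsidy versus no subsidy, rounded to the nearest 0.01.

Cells: a = 1346, b = 862, c = 389, d = 1640.
Risk in exposed = 1346/2208 = 0.60960; risk in unexposed = 389/2029 = 0.19172.
RR = 0.60960 / 0.19172 = 3.17964
The risk among the exposed is 3.18 times that among the unexposed.

3.18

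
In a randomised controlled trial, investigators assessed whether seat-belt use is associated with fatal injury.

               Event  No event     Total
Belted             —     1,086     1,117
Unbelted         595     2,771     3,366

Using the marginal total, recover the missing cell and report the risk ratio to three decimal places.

0.157

The missing cell is in the exposed row: 1117 − 1086 = 31.
So a = 31, b = 1086, c = 595, d = 2771.
RR = [a/(a+b)] / [c/(c+d)] = (31/1117) / (595/3366) = 0.02775/0.17677 = 0.15700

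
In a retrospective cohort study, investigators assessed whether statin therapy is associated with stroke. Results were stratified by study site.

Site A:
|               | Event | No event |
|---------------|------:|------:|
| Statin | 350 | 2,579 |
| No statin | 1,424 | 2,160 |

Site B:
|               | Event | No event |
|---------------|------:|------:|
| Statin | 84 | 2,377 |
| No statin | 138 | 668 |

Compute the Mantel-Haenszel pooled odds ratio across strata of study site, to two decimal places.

OR_MH = Σ(aᵢdᵢ/nᵢ) / Σ(bᵢcᵢ/nᵢ), where nᵢ is the stratum total.
Stratum 1 (Site A): n = 6513; a·d/n = 350·2160/6513 = 116.0755; b·c/n = 2579·1424/6513 = 563.8716
Stratum 2 (Site B): n = 3267; a·d/n = 84·668/3267 = 17.1754; b·c/n = 2377·138/3267 = 100.4059
OR_MH = (116.0755 + 17.1754) / (563.8716 + 100.4059) = 133.2509 / 664.2775 = 0.20060

0.20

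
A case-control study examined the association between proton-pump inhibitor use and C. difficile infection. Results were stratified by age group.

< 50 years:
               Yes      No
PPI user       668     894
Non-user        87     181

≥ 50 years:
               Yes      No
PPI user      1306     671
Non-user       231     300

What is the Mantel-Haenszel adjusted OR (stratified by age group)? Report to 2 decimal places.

OR_MH = Σ(aᵢdᵢ/nᵢ) / Σ(bᵢcᵢ/nᵢ), where nᵢ is the stratum total.
Stratum 1 (< 50 years): n = 1830; a·d/n = 668·181/1830 = 66.0699; b·c/n = 894·87/1830 = 42.5016
Stratum 2 (≥ 50 years): n = 2508; a·d/n = 1306·300/2508 = 156.2201; b·c/n = 671·231/2508 = 61.8026
OR_MH = (66.0699 + 156.2201) / (42.5016 + 61.8026) = 222.2900 / 104.3043 = 2.13117

2.13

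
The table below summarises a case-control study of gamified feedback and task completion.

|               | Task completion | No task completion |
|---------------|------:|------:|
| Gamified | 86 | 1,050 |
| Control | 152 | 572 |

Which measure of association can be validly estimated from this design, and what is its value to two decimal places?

0.31

Cells: a = 86, b = 1050, c = 152, d = 572.
This is a case-control study: participants were sampled on outcome status, so risks in the source population cannot be estimated directly — relative risk is not valid here. The odds ratio is the appropriate measure.
OR = (a·d)/(b·c) = (86 × 572) / (1050 × 152) = 49192 / 159600 = 0.30822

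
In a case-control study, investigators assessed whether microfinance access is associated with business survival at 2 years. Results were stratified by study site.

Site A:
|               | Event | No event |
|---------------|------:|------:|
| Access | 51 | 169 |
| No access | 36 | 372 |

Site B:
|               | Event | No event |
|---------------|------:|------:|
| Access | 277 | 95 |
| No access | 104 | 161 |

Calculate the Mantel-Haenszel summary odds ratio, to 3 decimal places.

3.977

OR_MH = Σ(aᵢdᵢ/nᵢ) / Σ(bᵢcᵢ/nᵢ), where nᵢ is the stratum total.
Stratum 1 (Site A): n = 628; a·d/n = 51·372/628 = 30.2102; b·c/n = 169·36/628 = 9.6879
Stratum 2 (Site B): n = 637; a·d/n = 277·161/637 = 70.0110; b·c/n = 95·104/637 = 15.5102
OR_MH = (30.2102 + 70.0110) / (9.6879 + 15.5102) = 100.2212 / 25.1981 = 3.97733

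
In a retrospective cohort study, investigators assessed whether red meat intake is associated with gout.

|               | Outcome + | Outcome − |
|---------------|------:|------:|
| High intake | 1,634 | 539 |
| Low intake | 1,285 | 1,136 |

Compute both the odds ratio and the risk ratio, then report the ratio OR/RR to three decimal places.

1.892

Cells: a = 1634, b = 539, c = 1285, d = 1136.
OR = (1634·1136)/(539·1285) = 1856224/692615 = 2.68002
Risk in exposed = 1634/2173 = 0.75196; risk in unexposed = 1285/2421 = 0.53077; RR = 1.41672
OR/RR = 2.68002 / 1.41672 = 1.89171
The outcome is not rare, so the OR lies further from 1 than the RR.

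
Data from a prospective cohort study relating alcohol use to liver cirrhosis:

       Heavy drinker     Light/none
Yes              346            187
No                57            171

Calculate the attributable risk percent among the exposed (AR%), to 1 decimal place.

Reading the table with exposure as columns: a = 346 (Heavy drinker, case), b = 57 (Heavy drinker, non-case), c = 187 (Light/none, case), d = 171.
Risk in exposed = 346/403 = 0.85856; risk in unexposed = 187/358 = 0.52235.
RR = 0.85856/0.52235 = 1.64366
AR% = (RR − 1)/RR × 100 = (1.64366 − 1)/1.64366 × 100 = 39.1602%

39.2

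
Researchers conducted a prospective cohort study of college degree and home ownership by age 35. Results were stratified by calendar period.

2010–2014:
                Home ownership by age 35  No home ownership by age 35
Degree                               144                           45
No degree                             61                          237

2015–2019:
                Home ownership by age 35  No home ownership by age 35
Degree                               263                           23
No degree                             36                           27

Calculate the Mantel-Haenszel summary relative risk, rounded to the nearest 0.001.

2.550

RR_MH = Σ(aᵢ·n₀ᵢ/nᵢ) / Σ(cᵢ·n₁ᵢ/nᵢ), with n₁ᵢ = aᵢ+bᵢ (exposed), n₀ᵢ = cᵢ+dᵢ (unexposed), nᵢ = n₁ᵢ+n₀ᵢ.
Stratum 1 (2010–2014): n₁ = 189, n₀ = 298, n = 487; a·n₀/n = 144·298/487 = 88.1150; c·n₁/n = 61·189/487 = 23.6735
Stratum 2 (2015–2019): n₁ = 286, n₀ = 63, n = 349; a·n₀/n = 263·63/349 = 47.4756; c·n₁/n = 36·286/349 = 29.5014
RR_MH = (88.1150 + 47.4756) / (23.6735 + 29.5014) = 135.5906 / 53.1749 = 2.54990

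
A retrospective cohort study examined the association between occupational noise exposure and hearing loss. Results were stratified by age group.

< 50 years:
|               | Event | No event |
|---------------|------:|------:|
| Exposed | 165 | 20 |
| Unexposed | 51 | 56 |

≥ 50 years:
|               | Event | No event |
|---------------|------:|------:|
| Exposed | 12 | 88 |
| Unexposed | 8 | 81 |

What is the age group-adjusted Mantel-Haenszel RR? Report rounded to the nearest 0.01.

RR_MH = Σ(aᵢ·n₀ᵢ/nᵢ) / Σ(cᵢ·n₁ᵢ/nᵢ), with n₁ᵢ = aᵢ+bᵢ (exposed), n₀ᵢ = cᵢ+dᵢ (unexposed), nᵢ = n₁ᵢ+n₀ᵢ.
Stratum 1 (< 50 years): n₁ = 185, n₀ = 107, n = 292; a·n₀/n = 165·107/292 = 60.4623; c·n₁/n = 51·185/292 = 32.3116
Stratum 2 (≥ 50 years): n₁ = 100, n₀ = 89, n = 189; a·n₀/n = 12·89/189 = 5.6508; c·n₁/n = 8·100/189 = 4.2328
RR_MH = (60.4623 + 5.6508) / (32.3116 + 4.2328) = 66.1131 / 36.5444 = 1.80912

1.81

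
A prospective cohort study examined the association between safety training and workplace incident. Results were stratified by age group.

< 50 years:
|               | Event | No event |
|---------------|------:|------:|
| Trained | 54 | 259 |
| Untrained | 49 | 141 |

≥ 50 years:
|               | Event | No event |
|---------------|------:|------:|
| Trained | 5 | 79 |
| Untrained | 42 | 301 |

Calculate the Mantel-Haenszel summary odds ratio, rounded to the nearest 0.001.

OR_MH = Σ(aᵢdᵢ/nᵢ) / Σ(bᵢcᵢ/nᵢ), where nᵢ is the stratum total.
Stratum 1 (< 50 years): n = 503; a·d/n = 54·141/503 = 15.1372; b·c/n = 259·49/503 = 25.2306
Stratum 2 (≥ 50 years): n = 427; a·d/n = 5·301/427 = 3.5246; b·c/n = 79·42/427 = 7.7705
OR_MH = (15.1372 + 3.5246) / (25.2306 + 7.7705) = 18.6618 / 33.0011 = 0.56549

0.565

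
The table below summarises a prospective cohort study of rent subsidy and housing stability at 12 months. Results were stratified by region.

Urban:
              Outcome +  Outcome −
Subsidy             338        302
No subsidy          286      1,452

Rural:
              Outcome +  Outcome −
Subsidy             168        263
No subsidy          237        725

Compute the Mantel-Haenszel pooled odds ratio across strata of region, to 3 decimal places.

OR_MH = Σ(aᵢdᵢ/nᵢ) / Σ(bᵢcᵢ/nᵢ), where nᵢ is the stratum total.
Stratum 1 (Urban): n = 2378; a·d/n = 338·1452/2378 = 206.3818; b·c/n = 302·286/2378 = 36.3213
Stratum 2 (Rural): n = 1393; a·d/n = 168·725/1393 = 87.4372; b·c/n = 263·237/1393 = 44.7459
OR_MH = (206.3818 + 87.4372) / (36.3213 + 44.7459) = 293.8190 / 81.0672 = 3.62439

3.624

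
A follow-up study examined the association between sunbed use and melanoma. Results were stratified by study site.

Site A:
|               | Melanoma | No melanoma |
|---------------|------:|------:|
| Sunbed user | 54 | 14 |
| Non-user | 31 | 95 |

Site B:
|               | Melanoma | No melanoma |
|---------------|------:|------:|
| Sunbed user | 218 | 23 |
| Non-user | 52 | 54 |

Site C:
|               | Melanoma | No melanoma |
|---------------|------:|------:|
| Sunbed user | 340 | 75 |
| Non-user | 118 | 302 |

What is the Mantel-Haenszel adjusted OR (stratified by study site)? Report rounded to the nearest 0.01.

OR_MH = Σ(aᵢdᵢ/nᵢ) / Σ(bᵢcᵢ/nᵢ), where nᵢ is the stratum total.
Stratum 1 (Site A): n = 194; a·d/n = 54·95/194 = 26.4433; b·c/n = 14·31/194 = 2.2371
Stratum 2 (Site B): n = 347; a·d/n = 218·54/347 = 33.9251; b·c/n = 23·52/347 = 3.4467
Stratum 3 (Site C): n = 835; a·d/n = 340·302/835 = 122.9701; b·c/n = 75·118/835 = 10.5988
OR_MH = (26.4433 + 33.9251 + 122.9701) / (2.2371 + 3.4467 + 10.5988) = 183.3384 / 16.2826 = 11.25977

11.26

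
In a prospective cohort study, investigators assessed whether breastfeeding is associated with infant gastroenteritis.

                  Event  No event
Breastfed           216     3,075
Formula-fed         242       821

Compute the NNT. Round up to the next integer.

7

Risk in treated group = 216/3291 = 0.06563; risk in control = 242/1063 = 0.22766.
Absolute risk reduction = 0.22766 − 0.06563 = 0.16202
NNT = 1 / ARR = 1 / 0.16202 = 6.172 → round up → 7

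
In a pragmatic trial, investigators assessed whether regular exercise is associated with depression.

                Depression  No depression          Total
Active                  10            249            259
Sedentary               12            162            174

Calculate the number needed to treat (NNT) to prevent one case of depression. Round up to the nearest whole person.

Risk in treated group = 10/259 = 0.03861; risk in control = 12/174 = 0.06897.
Absolute risk reduction = 0.06897 − 0.03861 = 0.03036
NNT = 1 / ARR = 1 / 0.03036 = 32.943 → round up → 33

33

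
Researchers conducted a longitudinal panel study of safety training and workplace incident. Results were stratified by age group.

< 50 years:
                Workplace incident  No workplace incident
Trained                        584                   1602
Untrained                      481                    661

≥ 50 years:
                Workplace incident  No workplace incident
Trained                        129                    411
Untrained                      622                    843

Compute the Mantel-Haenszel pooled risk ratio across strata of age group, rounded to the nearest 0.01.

0.61

RR_MH = Σ(aᵢ·n₀ᵢ/nᵢ) / Σ(cᵢ·n₁ᵢ/nᵢ), with n₁ᵢ = aᵢ+bᵢ (exposed), n₀ᵢ = cᵢ+dᵢ (unexposed), nᵢ = n₁ᵢ+n₀ᵢ.
Stratum 1 (< 50 years): n₁ = 2186, n₀ = 1142, n = 3328; a·n₀/n = 584·1142/3328 = 200.3990; c·n₁/n = 481·2186/3328 = 315.9453
Stratum 2 (≥ 50 years): n₁ = 540, n₀ = 1465, n = 2005; a·n₀/n = 129·1465/2005 = 94.2569; c·n₁/n = 622·540/2005 = 167.5212
RR_MH = (200.3990 + 94.2569) / (315.9453 + 167.5212) = 294.6559 / 483.4665 = 0.60946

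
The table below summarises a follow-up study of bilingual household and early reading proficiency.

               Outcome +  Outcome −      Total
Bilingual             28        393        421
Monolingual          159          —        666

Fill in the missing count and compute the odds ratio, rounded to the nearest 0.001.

The missing cell is in the unexposed row: 666 − 159 = 507.
So a = 28, b = 393, c = 159, d = 507.
OR = (a·d)/(b·c) = (28 × 507) / (393 × 159) = 14196 / 62487 = 0.22718

0.227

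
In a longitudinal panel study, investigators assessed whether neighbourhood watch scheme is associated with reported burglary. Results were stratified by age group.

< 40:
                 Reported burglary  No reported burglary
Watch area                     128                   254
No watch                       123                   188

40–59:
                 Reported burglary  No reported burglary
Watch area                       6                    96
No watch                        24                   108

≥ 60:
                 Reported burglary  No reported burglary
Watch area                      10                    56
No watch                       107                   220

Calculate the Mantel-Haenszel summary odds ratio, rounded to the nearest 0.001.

0.614

OR_MH = Σ(aᵢdᵢ/nᵢ) / Σ(bᵢcᵢ/nᵢ), where nᵢ is the stratum total.
Stratum 1 (< 40): n = 693; a·d/n = 128·188/693 = 34.7244; b·c/n = 254·123/693 = 45.0823
Stratum 2 (40–59): n = 234; a·d/n = 6·108/234 = 2.7692; b·c/n = 96·24/234 = 9.8462
Stratum 3 (≥ 60): n = 393; a·d/n = 10·220/393 = 5.5980; b·c/n = 56·107/393 = 15.2468
OR_MH = (34.7244 + 2.7692 + 5.5980) / (45.0823 + 9.8462 + 15.2468) = 43.0916 / 70.1752 = 0.61406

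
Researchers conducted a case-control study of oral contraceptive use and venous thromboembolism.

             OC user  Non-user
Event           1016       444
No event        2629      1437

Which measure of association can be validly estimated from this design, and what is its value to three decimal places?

Reading the table with exposure as columns: a = 1016 (OC user, case), b = 2629 (OC user, non-case), c = 444 (Non-user, case), d = 1437.
This is a case-control study: participants were sampled on outcome status, so risks in the source population cannot be estimated directly — relative risk is not valid here. The odds ratio is the appropriate measure.
OR = (a·d)/(b·c) = (1016 × 1437) / (2629 × 444) = 1459992 / 1167276 = 1.25077

1.251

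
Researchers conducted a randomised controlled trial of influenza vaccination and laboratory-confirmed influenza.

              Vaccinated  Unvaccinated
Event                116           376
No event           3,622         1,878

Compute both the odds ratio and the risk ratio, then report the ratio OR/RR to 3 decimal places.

0.860

Reading the table with exposure as columns: a = 116 (Vaccinated, case), b = 3622 (Vaccinated, non-case), c = 376 (Unvaccinated, case), d = 1878.
OR = (116·1878)/(3622·376) = 217848/1361872 = 0.15996
Risk in exposed = 116/3738 = 0.03103; risk in unexposed = 376/2254 = 0.16681; RR = 0.18603
OR/RR = 0.15996 / 0.18603 = 0.85987
The outcome is not rare, so the OR lies further from 1 than the RR.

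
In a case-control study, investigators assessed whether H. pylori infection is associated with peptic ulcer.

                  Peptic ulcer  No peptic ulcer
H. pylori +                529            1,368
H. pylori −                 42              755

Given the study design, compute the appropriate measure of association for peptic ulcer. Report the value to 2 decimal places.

6.95

Cells: a = 529, b = 1368, c = 42, d = 755.
This is a case-control study: participants were sampled on outcome status, so risks in the source population cannot be estimated directly — relative risk is not valid here. The odds ratio is the appropriate measure.
OR = (a·d)/(b·c) = (529 × 755) / (1368 × 42) = 399395 / 57456 = 6.95132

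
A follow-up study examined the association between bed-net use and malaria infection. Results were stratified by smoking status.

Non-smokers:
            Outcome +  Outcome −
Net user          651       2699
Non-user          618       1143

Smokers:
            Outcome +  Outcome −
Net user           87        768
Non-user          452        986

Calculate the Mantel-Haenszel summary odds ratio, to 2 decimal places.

OR_MH = Σ(aᵢdᵢ/nᵢ) / Σ(bᵢcᵢ/nᵢ), where nᵢ is the stratum total.
Stratum 1 (Non-smokers): n = 5111; a·d/n = 651·1143/5111 = 145.5866; b·c/n = 2699·618/5111 = 326.3514
Stratum 2 (Smokers): n = 2293; a·d/n = 87·986/2293 = 37.4104; b·c/n = 768·452/2293 = 151.3894
OR_MH = (145.5866 + 37.4104) / (326.3514 + 151.3894) = 182.9970 / 477.7408 = 0.38305

0.38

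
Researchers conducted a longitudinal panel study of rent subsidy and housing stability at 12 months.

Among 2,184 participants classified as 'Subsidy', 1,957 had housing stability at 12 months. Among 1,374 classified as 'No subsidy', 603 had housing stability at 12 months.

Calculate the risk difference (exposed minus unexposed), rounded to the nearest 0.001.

From the description: a = 1957, b = 227, c = 603, d = 771.
Risk in exposed = 1957/2184 = 0.896062; risk in unexposed = 603/1374 = 0.438865.
Risk difference = 0.896062 − 0.438865 = 0.457198

0.457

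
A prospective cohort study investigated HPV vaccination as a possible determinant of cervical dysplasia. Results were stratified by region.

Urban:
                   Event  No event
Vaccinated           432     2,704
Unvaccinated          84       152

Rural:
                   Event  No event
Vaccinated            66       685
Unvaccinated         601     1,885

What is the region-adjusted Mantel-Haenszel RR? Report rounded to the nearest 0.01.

0.37

RR_MH = Σ(aᵢ·n₀ᵢ/nᵢ) / Σ(cᵢ·n₁ᵢ/nᵢ), with n₁ᵢ = aᵢ+bᵢ (exposed), n₀ᵢ = cᵢ+dᵢ (unexposed), nᵢ = n₁ᵢ+n₀ᵢ.
Stratum 1 (Urban): n₁ = 3136, n₀ = 236, n = 3372; a·n₀/n = 432·236/3372 = 30.2349; c·n₁/n = 84·3136/3372 = 78.1210
Stratum 2 (Rural): n₁ = 751, n₀ = 2486, n = 3237; a·n₀/n = 66·2486/3237 = 50.6877; c·n₁/n = 601·751/3237 = 139.4350
RR_MH = (30.2349 + 50.6877) / (78.1210 + 139.4350) = 80.9225 / 217.5560 = 0.37196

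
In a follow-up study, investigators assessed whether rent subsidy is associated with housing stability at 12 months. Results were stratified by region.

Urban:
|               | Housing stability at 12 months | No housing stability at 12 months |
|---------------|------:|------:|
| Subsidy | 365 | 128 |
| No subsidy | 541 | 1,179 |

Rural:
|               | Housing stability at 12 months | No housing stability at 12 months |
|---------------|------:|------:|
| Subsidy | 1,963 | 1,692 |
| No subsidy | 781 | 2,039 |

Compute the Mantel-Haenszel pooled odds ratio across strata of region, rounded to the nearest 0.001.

3.452

OR_MH = Σ(aᵢdᵢ/nᵢ) / Σ(bᵢcᵢ/nᵢ), where nᵢ is the stratum total.
Stratum 1 (Urban): n = 2213; a·d/n = 365·1179/2213 = 194.4577; b·c/n = 128·541/2213 = 31.2915
Stratum 2 (Rural): n = 6475; a·d/n = 1963·2039/6475 = 618.1555; b·c/n = 1692·781/6475 = 204.0853
OR_MH = (194.4577 + 618.1555) / (31.2915 + 204.0853) = 812.6133 / 235.3767 = 3.45239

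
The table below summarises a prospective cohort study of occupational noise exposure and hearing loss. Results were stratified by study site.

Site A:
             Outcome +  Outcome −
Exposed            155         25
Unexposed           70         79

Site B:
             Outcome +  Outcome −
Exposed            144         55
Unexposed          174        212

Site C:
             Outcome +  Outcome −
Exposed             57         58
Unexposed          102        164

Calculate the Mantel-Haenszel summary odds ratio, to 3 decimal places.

OR_MH = Σ(aᵢdᵢ/nᵢ) / Σ(bᵢcᵢ/nᵢ), where nᵢ is the stratum total.
Stratum 1 (Site A): n = 329; a·d/n = 155·79/329 = 37.2188; b·c/n = 25·70/329 = 5.3191
Stratum 2 (Site B): n = 585; a·d/n = 144·212/585 = 52.1846; b·c/n = 55·174/585 = 16.3590
Stratum 3 (Site C): n = 381; a·d/n = 57·164/381 = 24.5354; b·c/n = 58·102/381 = 15.5276
OR_MH = (37.2188 + 52.1846 + 24.5354) / (5.3191 + 16.3590 + 15.5276) = 113.9389 / 37.2057 = 3.06241

3.062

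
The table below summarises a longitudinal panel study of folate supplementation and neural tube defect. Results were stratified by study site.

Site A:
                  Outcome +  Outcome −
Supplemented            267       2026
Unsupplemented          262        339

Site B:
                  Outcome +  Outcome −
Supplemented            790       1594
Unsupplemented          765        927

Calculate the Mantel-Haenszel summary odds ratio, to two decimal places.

OR_MH = Σ(aᵢdᵢ/nᵢ) / Σ(bᵢcᵢ/nᵢ), where nᵢ is the stratum total.
Stratum 1 (Site A): n = 2894; a·d/n = 267·339/2894 = 31.2761; b·c/n = 2026·262/2894 = 183.4181
Stratum 2 (Site B): n = 4076; a·d/n = 790·927/4076 = 179.6688; b·c/n = 1594·765/4076 = 299.1683
OR_MH = (31.2761 + 179.6688) / (183.4181 + 299.1683) = 210.9449 / 482.5864 = 0.43711

0.44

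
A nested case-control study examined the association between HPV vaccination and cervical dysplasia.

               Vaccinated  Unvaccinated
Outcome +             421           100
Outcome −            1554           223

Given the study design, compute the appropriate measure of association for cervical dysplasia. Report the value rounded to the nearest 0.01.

0.60

Reading the table with exposure as columns: a = 421 (Vaccinated, case), b = 1554 (Vaccinated, non-case), c = 100 (Unvaccinated, case), d = 223.
This is a nested case-control study: participants were sampled on outcome status, so risks in the source population cannot be estimated directly — relative risk is not valid here. The odds ratio is the appropriate measure.
OR = (a·d)/(b·c) = (421 × 223) / (1554 × 100) = 93883 / 155400 = 0.60414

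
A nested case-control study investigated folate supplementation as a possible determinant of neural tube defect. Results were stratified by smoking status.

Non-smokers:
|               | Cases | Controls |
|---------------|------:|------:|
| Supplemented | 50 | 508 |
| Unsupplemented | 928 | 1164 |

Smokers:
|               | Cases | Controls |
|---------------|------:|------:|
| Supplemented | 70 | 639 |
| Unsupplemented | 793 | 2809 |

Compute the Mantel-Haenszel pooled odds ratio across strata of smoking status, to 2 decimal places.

OR_MH = Σ(aᵢdᵢ/nᵢ) / Σ(bᵢcᵢ/nᵢ), where nᵢ is the stratum total.
Stratum 1 (Non-smokers): n = 2650; a·d/n = 50·1164/2650 = 21.9623; b·c/n = 508·928/2650 = 177.8958
Stratum 2 (Smokers): n = 4311; a·d/n = 70·2809/4311 = 45.6112; b·c/n = 639·793/4311 = 117.5428
OR_MH = (21.9623 + 45.6112) / (177.8958 + 117.5428) = 67.5735 / 295.4386 = 0.22872

0.23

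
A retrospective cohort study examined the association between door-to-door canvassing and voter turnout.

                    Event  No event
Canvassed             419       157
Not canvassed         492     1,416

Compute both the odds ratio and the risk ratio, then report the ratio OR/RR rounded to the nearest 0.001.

2.723

Cells: a = 419, b = 157, c = 492, d = 1416.
OR = (419·1416)/(157·492) = 593304/77244 = 7.68091
Risk in exposed = 419/576 = 0.72743; risk in unexposed = 492/1908 = 0.25786; RR = 2.82101
OR/RR = 7.68091 / 2.82101 = 2.72275
The outcome is not rare, so the OR lies further from 1 than the RR.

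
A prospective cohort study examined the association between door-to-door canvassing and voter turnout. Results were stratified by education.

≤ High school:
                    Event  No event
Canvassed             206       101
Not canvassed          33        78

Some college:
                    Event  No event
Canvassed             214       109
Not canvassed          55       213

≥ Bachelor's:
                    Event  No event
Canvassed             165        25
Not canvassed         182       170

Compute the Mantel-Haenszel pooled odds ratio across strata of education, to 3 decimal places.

6.311

OR_MH = Σ(aᵢdᵢ/nᵢ) / Σ(bᵢcᵢ/nᵢ), where nᵢ is the stratum total.
Stratum 1 (≤ High school): n = 418; a·d/n = 206·78/418 = 38.4402; b·c/n = 101·33/418 = 7.9737
Stratum 2 (Some college): n = 591; a·d/n = 214·213/591 = 77.1269; b·c/n = 109·55/591 = 10.1438
Stratum 3 (≥ Bachelor's): n = 542; a·d/n = 165·170/542 = 51.7528; b·c/n = 25·182/542 = 8.3948
OR_MH = (38.4402 + 77.1269 + 51.7528) / (7.9737 + 10.1438 + 8.3948) = 167.3199 / 26.5123 = 6.31102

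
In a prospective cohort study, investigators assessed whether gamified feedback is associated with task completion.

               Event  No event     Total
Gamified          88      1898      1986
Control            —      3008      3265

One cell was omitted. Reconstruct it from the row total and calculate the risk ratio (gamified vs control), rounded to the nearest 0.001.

The missing cell is in the unexposed row: 3265 − 3008 = 257.
So a = 88, b = 1898, c = 257, d = 3008.
RR = [a/(a+b)] / [c/(c+d)] = (88/1986) / (257/3265) = 0.04431/0.07871 = 0.56293

0.563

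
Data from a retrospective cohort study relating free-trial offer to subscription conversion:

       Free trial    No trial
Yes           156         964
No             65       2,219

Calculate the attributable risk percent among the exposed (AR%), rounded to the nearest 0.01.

Reading the table with exposure as columns: a = 156 (Free trial, case), b = 65 (Free trial, non-case), c = 964 (No trial, case), d = 2219.
Risk in exposed = 156/221 = 0.70588; risk in unexposed = 964/3183 = 0.30286.
RR = 0.70588/0.30286 = 2.33073
AR% = (RR − 1)/RR × 100 = (2.33073 − 1)/2.33073 × 100 = 57.0950%

57.09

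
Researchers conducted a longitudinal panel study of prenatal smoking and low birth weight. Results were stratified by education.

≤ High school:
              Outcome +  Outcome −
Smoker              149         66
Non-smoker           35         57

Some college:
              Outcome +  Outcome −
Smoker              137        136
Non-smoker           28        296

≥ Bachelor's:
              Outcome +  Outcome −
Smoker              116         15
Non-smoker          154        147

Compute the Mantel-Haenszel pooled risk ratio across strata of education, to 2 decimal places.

2.38

RR_MH = Σ(aᵢ·n₀ᵢ/nᵢ) / Σ(cᵢ·n₁ᵢ/nᵢ), with n₁ᵢ = aᵢ+bᵢ (exposed), n₀ᵢ = cᵢ+dᵢ (unexposed), nᵢ = n₁ᵢ+n₀ᵢ.
Stratum 1 (≤ High school): n₁ = 215, n₀ = 92, n = 307; a·n₀/n = 149·92/307 = 44.6515; c·n₁/n = 35·215/307 = 24.5114
Stratum 2 (Some college): n₁ = 273, n₀ = 324, n = 597; a·n₀/n = 137·324/597 = 74.3518; c·n₁/n = 28·273/597 = 12.8040
Stratum 3 (≥ Bachelor's): n₁ = 131, n₀ = 301, n = 432; a·n₀/n = 116·301/432 = 80.8241; c·n₁/n = 154·131/432 = 46.6991
RR_MH = (44.6515 + 74.3518 + 80.8241) / (24.5114 + 12.8040 + 46.6991) = 199.8273 / 84.0145 = 2.37849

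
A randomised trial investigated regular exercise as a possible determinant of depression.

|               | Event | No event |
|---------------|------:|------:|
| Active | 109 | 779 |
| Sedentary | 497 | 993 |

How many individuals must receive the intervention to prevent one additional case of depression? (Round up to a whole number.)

5

Risk in treated group = 109/888 = 0.12275; risk in control = 497/1490 = 0.33356.
Absolute risk reduction = 0.33356 − 0.12275 = 0.21081
NNT = 1 / ARR = 1 / 0.21081 = 4.744 → round up → 5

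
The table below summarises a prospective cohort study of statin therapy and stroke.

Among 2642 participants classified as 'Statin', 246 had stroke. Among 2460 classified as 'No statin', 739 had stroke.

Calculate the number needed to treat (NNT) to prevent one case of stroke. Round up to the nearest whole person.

Risk in treated group = 246/2642 = 0.09311; risk in control = 739/2460 = 0.30041.
Absolute risk reduction = 0.30041 − 0.09311 = 0.20730
NNT = 1 / ARR = 1 / 0.20730 = 4.824 → round up → 5

5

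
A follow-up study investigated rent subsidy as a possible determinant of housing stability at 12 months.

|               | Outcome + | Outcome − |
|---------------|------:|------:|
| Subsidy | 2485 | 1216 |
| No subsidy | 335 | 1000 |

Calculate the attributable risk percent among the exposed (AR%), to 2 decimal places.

62.63

Cells: a = 2485, b = 1216, c = 335, d = 1000.
Risk in exposed = 2485/3701 = 0.67144; risk in unexposed = 335/1335 = 0.25094.
RR = 0.67144/0.25094 = 2.67574
AR% = (RR − 1)/RR × 100 = (2.67574 − 1)/2.67574 × 100 = 62.6271%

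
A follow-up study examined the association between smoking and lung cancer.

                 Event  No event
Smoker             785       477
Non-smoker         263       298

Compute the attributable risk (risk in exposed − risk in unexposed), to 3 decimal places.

0.153

Cells: a = 785, b = 477, c = 263, d = 298.
Risk in exposed = 785/1262 = 0.622029; risk in unexposed = 263/561 = 0.468806.
Risk difference = 0.622029 − 0.468806 = 0.153223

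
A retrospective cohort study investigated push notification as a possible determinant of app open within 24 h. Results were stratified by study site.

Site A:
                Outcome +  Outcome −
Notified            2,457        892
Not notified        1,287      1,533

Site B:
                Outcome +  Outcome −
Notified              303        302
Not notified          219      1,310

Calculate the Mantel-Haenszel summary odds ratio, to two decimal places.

OR_MH = Σ(aᵢdᵢ/nᵢ) / Σ(bᵢcᵢ/nᵢ), where nᵢ is the stratum total.
Stratum 1 (Site A): n = 6169; a·d/n = 2457·1533/6169 = 610.5659; b·c/n = 892·1287/6169 = 186.0924
Stratum 2 (Site B): n = 2134; a·d/n = 303·1310/2134 = 186.0028; b·c/n = 302·219/2134 = 30.9925
OR_MH = (610.5659 + 186.0028) / (186.0924 + 30.9925) = 796.5687 / 217.0849 = 3.66939

3.67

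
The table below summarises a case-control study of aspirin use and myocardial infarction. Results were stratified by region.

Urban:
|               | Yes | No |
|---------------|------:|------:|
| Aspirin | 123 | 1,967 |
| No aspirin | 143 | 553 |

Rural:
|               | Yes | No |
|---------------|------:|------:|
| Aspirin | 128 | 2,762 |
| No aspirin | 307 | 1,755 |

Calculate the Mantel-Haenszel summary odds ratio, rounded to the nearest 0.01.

0.26

OR_MH = Σ(aᵢdᵢ/nᵢ) / Σ(bᵢcᵢ/nᵢ), where nᵢ is the stratum total.
Stratum 1 (Urban): n = 2786; a·d/n = 123·553/2786 = 24.4146; b·c/n = 1967·143/2786 = 100.9623
Stratum 2 (Rural): n = 4952; a·d/n = 128·1755/4952 = 45.3635; b·c/n = 2762·307/4952 = 171.2306
OR_MH = (24.4146 + 45.3635) / (100.9623 + 171.2306) = 69.7781 / 272.1929 = 0.25636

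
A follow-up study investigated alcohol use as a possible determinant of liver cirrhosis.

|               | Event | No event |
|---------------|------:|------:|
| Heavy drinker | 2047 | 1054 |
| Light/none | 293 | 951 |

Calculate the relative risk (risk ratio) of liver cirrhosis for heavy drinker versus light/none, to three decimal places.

Cells: a = 2047, b = 1054, c = 293, d = 951.
Risk in exposed = 2047/3101 = 0.66011; risk in unexposed = 293/1244 = 0.23553.
RR = 0.66011 / 0.23553 = 2.80265
The risk among the exposed is 2.80 times that among the unexposed.

2.803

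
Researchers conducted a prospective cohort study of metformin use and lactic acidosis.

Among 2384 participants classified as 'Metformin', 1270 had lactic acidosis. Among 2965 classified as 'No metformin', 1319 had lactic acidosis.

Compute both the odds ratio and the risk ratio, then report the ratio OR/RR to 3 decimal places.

1.188

From the description: a = 1270, b = 1114, c = 1319, d = 1646.
OR = (1270·1646)/(1114·1319) = 2090420/1469366 = 1.42267
Risk in exposed = 1270/2384 = 0.53272; risk in unexposed = 1319/2965 = 0.44486; RR = 1.19751
OR/RR = 1.42267 / 1.19751 = 1.18803
The outcome is not rare, so the OR lies further from 1 than the RR.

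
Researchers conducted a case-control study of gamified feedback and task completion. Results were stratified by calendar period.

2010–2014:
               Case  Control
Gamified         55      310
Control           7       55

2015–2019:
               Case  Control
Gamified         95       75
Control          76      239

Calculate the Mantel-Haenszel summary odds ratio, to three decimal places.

OR_MH = Σ(aᵢdᵢ/nᵢ) / Σ(bᵢcᵢ/nᵢ), where nᵢ is the stratum total.
Stratum 1 (2010–2014): n = 427; a·d/n = 55·55/427 = 7.0843; b·c/n = 310·7/427 = 5.0820
Stratum 2 (2015–2019): n = 485; a·d/n = 95·239/485 = 46.8144; b·c/n = 75·76/485 = 11.7526
OR_MH = (7.0843 + 46.8144) / (5.0820 + 11.7526) = 53.8987 / 16.8345 = 3.20168

3.202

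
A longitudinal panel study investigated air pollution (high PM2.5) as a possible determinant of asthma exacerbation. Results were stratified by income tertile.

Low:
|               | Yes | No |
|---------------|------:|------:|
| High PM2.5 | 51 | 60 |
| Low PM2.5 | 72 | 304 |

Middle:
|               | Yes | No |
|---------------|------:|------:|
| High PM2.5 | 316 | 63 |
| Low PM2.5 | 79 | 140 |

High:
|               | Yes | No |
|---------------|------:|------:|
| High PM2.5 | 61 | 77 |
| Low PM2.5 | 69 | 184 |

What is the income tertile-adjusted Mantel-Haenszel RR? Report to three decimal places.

RR_MH = Σ(aᵢ·n₀ᵢ/nᵢ) / Σ(cᵢ·n₁ᵢ/nᵢ), with n₁ᵢ = aᵢ+bᵢ (exposed), n₀ᵢ = cᵢ+dᵢ (unexposed), nᵢ = n₁ᵢ+n₀ᵢ.
Stratum 1 (Low): n₁ = 111, n₀ = 376, n = 487; a·n₀/n = 51·376/487 = 39.3758; c·n₁/n = 72·111/487 = 16.4107
Stratum 2 (Middle): n₁ = 379, n₀ = 219, n = 598; a·n₀/n = 316·219/598 = 115.7258; c·n₁/n = 79·379/598 = 50.0686
Stratum 3 (High): n₁ = 138, n₀ = 253, n = 391; a·n₀/n = 61·253/391 = 39.4706; c·n₁/n = 69·138/391 = 24.3529
RR_MH = (39.3758 + 115.7258 + 39.4706) / (16.4107 + 50.0686 + 24.3529) = 194.5721 / 90.8322 = 2.14211

2.142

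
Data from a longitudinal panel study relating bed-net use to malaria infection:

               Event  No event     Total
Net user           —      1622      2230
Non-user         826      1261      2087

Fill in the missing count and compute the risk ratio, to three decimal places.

The missing cell is in the exposed row: 2230 − 1622 = 608.
So a = 608, b = 1622, c = 826, d = 1261.
RR = [a/(a+b)] / [c/(c+d)] = (608/2230) / (826/2087) = 0.27265/0.39578 = 0.68888

0.689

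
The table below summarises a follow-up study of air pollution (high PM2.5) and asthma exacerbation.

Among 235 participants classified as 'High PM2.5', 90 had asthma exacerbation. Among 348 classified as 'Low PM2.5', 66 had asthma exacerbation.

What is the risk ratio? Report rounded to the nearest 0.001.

From the description: a = 90, b = 145, c = 66, d = 282.
Risk in exposed = 90/235 = 0.38298; risk in unexposed = 66/348 = 0.18966.
RR = 0.38298 / 0.18966 = 2.01934
The risk among the exposed is 2.02 times that among the unexposed.

2.019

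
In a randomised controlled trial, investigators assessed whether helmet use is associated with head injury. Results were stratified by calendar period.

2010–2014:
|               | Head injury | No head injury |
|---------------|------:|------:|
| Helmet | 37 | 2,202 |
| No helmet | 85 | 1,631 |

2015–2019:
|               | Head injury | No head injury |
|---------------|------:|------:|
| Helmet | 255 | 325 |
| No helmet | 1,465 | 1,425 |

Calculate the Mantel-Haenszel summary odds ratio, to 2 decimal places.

OR_MH = Σ(aᵢdᵢ/nᵢ) / Σ(bᵢcᵢ/nᵢ), where nᵢ is the stratum total.
Stratum 1 (2010–2014): n = 3955; a·d/n = 37·1631/3955 = 15.2584; b·c/n = 2202·85/3955 = 47.3249
Stratum 2 (2015–2019): n = 3470; a·d/n = 255·1425/3470 = 104.7190; b·c/n = 325·1465/3470 = 137.2118
OR_MH = (15.2584 + 104.7190) / (47.3249 + 137.2118) = 119.9774 / 184.5367 = 0.65015

0.65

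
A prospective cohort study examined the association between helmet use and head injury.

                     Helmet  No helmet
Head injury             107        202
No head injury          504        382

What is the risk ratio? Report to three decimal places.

Reading the table with exposure as columns: a = 107 (Helmet, case), b = 504 (Helmet, non-case), c = 202 (No helmet, case), d = 382.
Risk in exposed = 107/611 = 0.17512; risk in unexposed = 202/584 = 0.34589.
RR = 0.17512 / 0.34589 = 0.50630
The risk is 49% lower among the exposed than among the unexposed.

0.506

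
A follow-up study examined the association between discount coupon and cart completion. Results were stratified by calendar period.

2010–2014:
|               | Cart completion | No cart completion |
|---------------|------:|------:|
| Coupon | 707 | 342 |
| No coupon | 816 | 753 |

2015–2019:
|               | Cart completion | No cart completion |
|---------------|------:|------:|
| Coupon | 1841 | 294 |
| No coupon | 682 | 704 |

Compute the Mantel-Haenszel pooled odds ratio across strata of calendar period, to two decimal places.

OR_MH = Σ(aᵢdᵢ/nᵢ) / Σ(bᵢcᵢ/nᵢ), where nᵢ is the stratum total.
Stratum 1 (2010–2014): n = 2618; a·d/n = 707·753/2618 = 203.3503; b·c/n = 342·816/2618 = 106.5974
Stratum 2 (2015–2019): n = 3521; a·d/n = 1841·704/3521 = 368.0954; b·c/n = 294·682/3521 = 56.9463
OR_MH = (203.3503 + 368.0954) / (106.5974 + 56.9463) = 571.4457 / 163.5437 = 3.49415

3.49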